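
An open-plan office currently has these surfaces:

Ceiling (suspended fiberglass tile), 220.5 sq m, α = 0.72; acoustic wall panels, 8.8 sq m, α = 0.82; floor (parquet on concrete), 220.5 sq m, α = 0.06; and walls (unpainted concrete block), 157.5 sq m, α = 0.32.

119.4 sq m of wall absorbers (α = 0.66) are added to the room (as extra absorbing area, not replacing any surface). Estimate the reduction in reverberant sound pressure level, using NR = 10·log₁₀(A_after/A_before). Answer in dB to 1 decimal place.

1.3 dB

A_before = Σ Sᵢαᵢ = 220.5×0.72 + 8.8×0.82 + 220.5×0.06 + 157.5×0.32 = 229.606 sabins.
Added absorption = 119.4 × 0.66 = 78.804 sabins.
New total A_after = 308.410 sabins.
Reduction = 10 log₁₀(A_after/A_before) = 10 log₁₀(1.3432) = 1.3 dB.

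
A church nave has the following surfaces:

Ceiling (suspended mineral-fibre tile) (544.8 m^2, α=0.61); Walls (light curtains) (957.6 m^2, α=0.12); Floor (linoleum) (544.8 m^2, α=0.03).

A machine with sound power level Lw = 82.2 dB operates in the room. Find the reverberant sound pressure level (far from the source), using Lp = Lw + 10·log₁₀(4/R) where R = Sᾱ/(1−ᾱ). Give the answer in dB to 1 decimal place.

A = 463.584 sabins; S = 2047.2 m^2.
ᾱ = 0.2264, so room constant R = A/(1−ᾱ) = 599.255 m^2.
Lp = 82.2 + 10·log₁₀(4/599.255) = 82.2 + (-21.76) = 60.4 dB.

60.4 dB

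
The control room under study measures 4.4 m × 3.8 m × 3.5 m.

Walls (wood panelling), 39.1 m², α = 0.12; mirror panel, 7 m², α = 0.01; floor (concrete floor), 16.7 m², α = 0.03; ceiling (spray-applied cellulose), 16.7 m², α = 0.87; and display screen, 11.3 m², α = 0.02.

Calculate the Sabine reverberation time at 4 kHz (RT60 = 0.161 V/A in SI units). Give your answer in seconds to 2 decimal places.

0.47 seconds

A = Σ Sᵢαᵢ = 39.1×0.12 + 7×0.01 + 16.7×0.03 + 16.7×0.87 + 11.3×0.02 = 20.018 sabins.
Volume V = 4.4 × 3.8 × 3.5 = 58.52 m³.
RT60 = 0.161 · V / A = 0.161 × 58.52 / 20.018 = 0.47 s.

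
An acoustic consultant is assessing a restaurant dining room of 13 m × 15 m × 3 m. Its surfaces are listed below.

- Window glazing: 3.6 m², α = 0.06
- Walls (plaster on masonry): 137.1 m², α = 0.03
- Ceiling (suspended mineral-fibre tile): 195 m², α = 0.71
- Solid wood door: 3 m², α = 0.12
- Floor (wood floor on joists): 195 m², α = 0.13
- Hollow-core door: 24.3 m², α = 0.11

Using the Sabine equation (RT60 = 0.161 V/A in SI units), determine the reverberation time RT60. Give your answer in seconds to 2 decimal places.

A = Σ Sᵢαᵢ = 3.6×0.06 + 137.1×0.03 + 195×0.71 + 3×0.12 + 195×0.13 + 24.3×0.11 = 171.162 sabins.
Volume V = 13 × 15 × 3 = 585 m³.
T = 0.161 V/A = 0.161·585/171.162 = 0.55 s.

0.55 s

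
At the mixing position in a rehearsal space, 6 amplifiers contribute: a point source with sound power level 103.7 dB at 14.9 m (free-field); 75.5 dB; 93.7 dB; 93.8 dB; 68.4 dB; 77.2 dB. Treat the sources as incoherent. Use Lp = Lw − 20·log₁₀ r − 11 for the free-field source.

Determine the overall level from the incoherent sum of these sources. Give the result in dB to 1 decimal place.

96.9 dB

Source at 14.9 m: Lp = 103.7 − 20·log₁₀(14.9) − 11 = 69.2 dB.
Σ 10^(Lᵢ/10) = 4.846e+09.
Combined level = 10 log₁₀(4.846e+09) = 96.9 dB.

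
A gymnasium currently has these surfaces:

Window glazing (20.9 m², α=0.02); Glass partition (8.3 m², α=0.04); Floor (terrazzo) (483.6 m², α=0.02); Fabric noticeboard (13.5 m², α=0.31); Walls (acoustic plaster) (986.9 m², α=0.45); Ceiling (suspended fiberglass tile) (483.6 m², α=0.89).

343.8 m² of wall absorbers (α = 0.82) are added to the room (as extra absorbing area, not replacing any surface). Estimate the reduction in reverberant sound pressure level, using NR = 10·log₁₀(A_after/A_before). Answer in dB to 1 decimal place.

A_before = Σ Sᵢαᵢ = 20.9·0.02 + 8.3·0.04 + 483.6·0.02 + 13.5·0.31 + 986.9·0.45 + 483.6·0.89 = 889.116 sabins.
Added absorption = 343.8 × 0.82 = 281.916 sabins.
New total A_after = 1171.032 sabins.
NR = 10·log₁₀(1171.032/889.116) = 1.2 dB.

1.2 dB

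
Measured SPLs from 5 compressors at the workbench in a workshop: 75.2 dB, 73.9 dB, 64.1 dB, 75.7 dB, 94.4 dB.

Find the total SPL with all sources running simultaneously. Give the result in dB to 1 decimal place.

Converting to relative power and adding: 10^(75.2/10) + 10^(73.9/10) + 10^(64.1/10) + 10^(75.7/10) + 10^(94.4/10) = 2.852e+09.
Combined level = 10 log₁₀(2.852e+09) = 94.6 dB.

94.6 dB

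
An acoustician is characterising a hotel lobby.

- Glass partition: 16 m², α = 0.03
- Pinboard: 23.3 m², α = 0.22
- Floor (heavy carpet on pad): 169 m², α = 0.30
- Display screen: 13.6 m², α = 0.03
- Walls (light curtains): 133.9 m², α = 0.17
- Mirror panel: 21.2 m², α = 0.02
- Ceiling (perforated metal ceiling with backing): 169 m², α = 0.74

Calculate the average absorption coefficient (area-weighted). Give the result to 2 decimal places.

Total surface area S = 546.0 m².
Weighted sum Σ Sα = 204.961.
ᾱ = A/S = 0.38.

0.38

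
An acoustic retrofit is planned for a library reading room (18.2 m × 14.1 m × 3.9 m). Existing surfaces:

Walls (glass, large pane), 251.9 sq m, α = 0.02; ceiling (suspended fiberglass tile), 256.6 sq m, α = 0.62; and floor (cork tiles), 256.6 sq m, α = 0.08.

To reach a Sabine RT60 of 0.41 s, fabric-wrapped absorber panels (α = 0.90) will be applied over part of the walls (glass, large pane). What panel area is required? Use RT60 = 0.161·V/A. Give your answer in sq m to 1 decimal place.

236.8

Equivalent absorption area: A₁ = 251.9*0.02 + 256.6*0.62 + 256.6*0.08 = 184.658 sq m.
Required A₂ = 0.161·1000.818/0.41 = 393.004 sabins.
Absorption to add: 393.004 − 184.658 = 208.346 sabins.
Each sq m of panel replacing the walls (glass, large pane) adds (0.90 − 0.02) = 0.88 sabins.
Panel area = 208.346 / 0.88 = 236.8 sq m.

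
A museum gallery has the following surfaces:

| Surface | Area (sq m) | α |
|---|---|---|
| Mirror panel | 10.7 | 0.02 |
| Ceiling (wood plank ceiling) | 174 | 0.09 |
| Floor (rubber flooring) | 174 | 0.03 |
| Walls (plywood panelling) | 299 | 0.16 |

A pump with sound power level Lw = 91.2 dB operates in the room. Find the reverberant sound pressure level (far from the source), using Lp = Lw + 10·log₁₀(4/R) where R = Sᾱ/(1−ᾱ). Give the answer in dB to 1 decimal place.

78.4 dB

A = 68.934 sabins; S = 657.7 sq m.
ᾱ = 0.1048, so room constant R = A/(1−ᾱ) = 77.004 sq m.
Lp = Lw + 10 log₁₀(4/R) = 91.2 -12.84 = 78.4 dB.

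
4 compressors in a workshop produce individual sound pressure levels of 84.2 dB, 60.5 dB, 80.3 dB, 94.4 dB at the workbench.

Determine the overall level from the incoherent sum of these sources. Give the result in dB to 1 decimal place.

Σ 10^(Lᵢ/10) = 3.126e+09.
Back to dB: 10·log₁₀ Σ = 94.9 dB.

94.9 dB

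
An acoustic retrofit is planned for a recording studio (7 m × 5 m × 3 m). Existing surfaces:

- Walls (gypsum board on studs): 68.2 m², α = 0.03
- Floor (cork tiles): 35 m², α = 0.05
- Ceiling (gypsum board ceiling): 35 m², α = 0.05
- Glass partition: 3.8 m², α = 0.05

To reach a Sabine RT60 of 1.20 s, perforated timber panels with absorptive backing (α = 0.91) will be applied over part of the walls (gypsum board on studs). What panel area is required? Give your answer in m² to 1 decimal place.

Total absorption A₁ = 68.2·0.03 + 35·0.05 + 35·0.05 + 3.8·0.05
  = 2.046 + 1.750 + 1.750 + 0.190 = 5.736 m² sabins.
V = 105 m³. Target absorption A₂ = 0.161 × 105 / 1.20 = 14.088 sabins.
Absorption to add: 14.088 − 5.736 = 8.352 sabins.
Net gain per m²: Δα = 0.91 − 0.03 = 0.88.
Area = ΔA/Δα = 8.352/0.88 = 9.5 m².

9.5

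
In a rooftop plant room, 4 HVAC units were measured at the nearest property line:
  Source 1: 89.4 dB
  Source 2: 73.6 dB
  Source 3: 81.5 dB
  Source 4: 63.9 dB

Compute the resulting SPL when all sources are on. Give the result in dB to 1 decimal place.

90.2 dB

Sum in the linear (power) domain: Σ 10^(Lᵢ/10) = 10^(89.4/10) + 10^(73.6/10) + 10^(81.5/10) + 10^(63.9/10) = 1.038e+09.
Back to dB: 10·log₁₀ Σ = 90.2 dB.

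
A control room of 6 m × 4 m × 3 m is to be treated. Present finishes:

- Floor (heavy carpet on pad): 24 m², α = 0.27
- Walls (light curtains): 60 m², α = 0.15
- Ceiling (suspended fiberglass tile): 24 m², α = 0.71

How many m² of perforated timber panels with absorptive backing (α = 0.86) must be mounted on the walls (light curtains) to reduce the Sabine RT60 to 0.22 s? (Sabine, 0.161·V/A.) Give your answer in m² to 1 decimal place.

28.4

Total absorption A₁ = 24*0.27 + 60*0.15 + 24*0.71
  = 6.480 + 9.000 + 17.040 = 32.520 m² sabins.
Required A₂ = 0.161·72/0.22 = 52.691 sabins.
Absorption to add: 52.691 − 32.520 = 20.171 sabins.
Net gain per m²: Δα = 0.86 − 0.15 = 0.71.
Panel area = 20.171 / 0.71 = 28.4 m².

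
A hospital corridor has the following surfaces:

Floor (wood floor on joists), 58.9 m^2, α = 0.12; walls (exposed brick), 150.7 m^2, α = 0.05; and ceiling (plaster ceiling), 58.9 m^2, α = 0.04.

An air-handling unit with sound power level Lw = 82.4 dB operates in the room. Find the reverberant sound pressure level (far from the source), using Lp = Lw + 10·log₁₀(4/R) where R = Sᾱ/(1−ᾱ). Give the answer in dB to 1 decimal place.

75.8 dB

A = 16.959 sabins; S = 268.5 m^2.
ᾱ = 16.959/268.5 = 0.0632; R = Sᾱ/(1−ᾱ) = 16.959/(1−0.0632) = 18.103 m^2.
Lp = Lw + 10 log₁₀(4/R) = 82.4 -6.56 = 75.8 dB.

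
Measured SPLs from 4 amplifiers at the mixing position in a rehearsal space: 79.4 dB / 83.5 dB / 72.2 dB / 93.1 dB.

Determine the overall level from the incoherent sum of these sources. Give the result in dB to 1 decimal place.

Sum in the linear (power) domain: Σ 10^(Lᵢ/10) = 10^(79.4/10) + 10^(83.5/10) + 10^(72.2/10) + 10^(93.1/10) = 2.369e+09.
Combined level = 10 log₁₀(2.369e+09) = 93.7 dB.

93.7 dB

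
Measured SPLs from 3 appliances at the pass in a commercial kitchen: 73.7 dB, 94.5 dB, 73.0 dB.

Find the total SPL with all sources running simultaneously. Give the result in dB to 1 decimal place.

Sum in the linear (power) domain: Σ 10^(Lᵢ/10) = 10^(73.7/10) + 10^(94.5/10) + 10^(73.0/10) = 2.862e+09.
Back to dB: 10·log₁₀ Σ = 94.6 dB.

94.6 dB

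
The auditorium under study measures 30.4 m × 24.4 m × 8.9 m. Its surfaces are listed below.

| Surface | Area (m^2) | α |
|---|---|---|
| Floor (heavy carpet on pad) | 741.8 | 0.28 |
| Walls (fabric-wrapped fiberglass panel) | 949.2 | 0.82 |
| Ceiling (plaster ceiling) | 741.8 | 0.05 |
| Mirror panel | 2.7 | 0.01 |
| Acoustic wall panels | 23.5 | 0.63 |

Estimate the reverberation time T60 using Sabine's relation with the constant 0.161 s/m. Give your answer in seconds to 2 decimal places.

Equivalent absorption area: A = 741.8·0.28 + 949.2·0.82 + 741.8·0.05 + 2.7·0.01 + 23.5·0.63 = 1037.970 m^2.
Volume V = 30.4 × 24.4 × 8.9 = 6601.664 m³.
Sabine: RT60 = 0.161 × 6601.664 / 1037.970 = 1.02 s.

1.02 seconds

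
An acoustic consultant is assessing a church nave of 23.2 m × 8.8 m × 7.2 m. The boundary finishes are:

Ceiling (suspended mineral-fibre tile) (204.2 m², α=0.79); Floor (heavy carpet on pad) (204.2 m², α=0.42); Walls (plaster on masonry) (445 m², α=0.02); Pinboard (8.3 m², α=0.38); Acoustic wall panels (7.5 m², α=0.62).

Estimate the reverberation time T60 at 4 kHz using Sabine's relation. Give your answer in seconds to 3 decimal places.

0.897 s

A = Σ Sᵢαᵢ = 204.2*0.79 + 204.2*0.42 + 445*0.02 + 8.3*0.38 + 7.5*0.62 = 263.786 sabins.
V = 23.2·8.8·7.2 = 1469.952 m³.
T = 0.161 V/A = 0.161·1469.952/263.786 = 0.897 s.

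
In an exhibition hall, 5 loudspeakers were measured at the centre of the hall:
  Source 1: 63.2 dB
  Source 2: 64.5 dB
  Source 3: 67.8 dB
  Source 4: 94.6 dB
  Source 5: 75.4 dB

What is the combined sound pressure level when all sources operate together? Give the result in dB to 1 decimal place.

Sum in the linear (power) domain: Σ 10^(Lᵢ/10) = 10^(63.2/10) + 10^(64.5/10) + 10^(67.8/10) + 10^(94.6/10) + 10^(75.4/10) = 2.93e+09.
L_total = 10·log₁₀(2.93e+09) = 94.7 dB.

94.7 dB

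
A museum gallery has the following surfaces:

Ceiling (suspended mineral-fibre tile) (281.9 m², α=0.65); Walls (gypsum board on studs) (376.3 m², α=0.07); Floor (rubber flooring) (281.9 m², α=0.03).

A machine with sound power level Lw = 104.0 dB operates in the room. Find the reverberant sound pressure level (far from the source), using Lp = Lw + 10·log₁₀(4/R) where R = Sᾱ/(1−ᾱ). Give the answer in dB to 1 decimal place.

Σ(Sᵢαᵢ) = 281.9·0.65 + 376.3·0.07 + 281.9·0.03 = 218.033; total area S = 940.1 m².
ᾱ = 0.2319, so room constant R = A/(1−ᾱ) = 283.860 m².
Lp = 104.0 + 10·log₁₀(4/283.860) = 104.0 + (-18.51) = 85.5 dB.

85.5 dB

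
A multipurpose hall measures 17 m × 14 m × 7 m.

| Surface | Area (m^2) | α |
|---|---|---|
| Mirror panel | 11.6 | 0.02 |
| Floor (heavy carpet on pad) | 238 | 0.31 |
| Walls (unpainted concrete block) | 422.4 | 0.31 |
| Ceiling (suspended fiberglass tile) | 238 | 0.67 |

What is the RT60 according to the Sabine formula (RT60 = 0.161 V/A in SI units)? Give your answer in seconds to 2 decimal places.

0.74 s

A = Σ Sᵢαᵢ = 11.6×0.02 + 238×0.31 + 422.4×0.31 + 238×0.67 = 364.416 sabins.
Room volume: 1666 m³.
Sabine: RT60 = 0.161 × 1666 / 364.416 = 0.74 s.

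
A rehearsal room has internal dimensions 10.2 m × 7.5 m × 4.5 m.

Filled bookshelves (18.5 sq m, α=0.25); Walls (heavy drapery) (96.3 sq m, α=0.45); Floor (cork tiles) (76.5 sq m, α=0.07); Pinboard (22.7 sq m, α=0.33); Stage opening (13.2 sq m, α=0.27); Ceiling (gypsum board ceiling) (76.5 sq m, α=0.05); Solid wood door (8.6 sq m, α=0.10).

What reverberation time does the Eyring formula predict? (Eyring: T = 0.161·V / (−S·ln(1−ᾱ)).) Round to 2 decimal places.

0.71 s

S = Σ Sᵢ = 312.3 sq m.
Σ(Sᵢαᵢ) = 18.5×0.25 + 96.3×0.45 + 76.5×0.07 + 22.7×0.33 + 13.2×0.27 + 76.5×0.05 + 8.6×0.10 = 69.055.
ᾱ = 69.055 / 312.3 = 0.2211.
−S·ln(1−ᾱ) = −312.3 × ln(1 − 0.2211) = 78.035.
V = 10.2 × 7.5 × 4.5 = 344.25 m³.
RT60 = 0.161 × 344.25 / 78.035 = 0.71 s.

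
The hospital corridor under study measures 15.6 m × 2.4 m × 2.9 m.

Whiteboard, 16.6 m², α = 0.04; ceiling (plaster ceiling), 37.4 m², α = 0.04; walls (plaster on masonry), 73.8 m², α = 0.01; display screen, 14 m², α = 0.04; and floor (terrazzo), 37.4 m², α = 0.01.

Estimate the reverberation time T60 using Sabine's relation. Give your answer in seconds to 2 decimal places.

4.56 s

Summing Sᵢαᵢ: 0.664 + 1.496 + 0.738 + 0.560 + 0.374 → A = 3.832 sabins.
V = 15.6·2.4·2.9 = 108.576 m³.
Sabine: RT60 = 0.161 × 108.576 / 3.832 = 4.56 s.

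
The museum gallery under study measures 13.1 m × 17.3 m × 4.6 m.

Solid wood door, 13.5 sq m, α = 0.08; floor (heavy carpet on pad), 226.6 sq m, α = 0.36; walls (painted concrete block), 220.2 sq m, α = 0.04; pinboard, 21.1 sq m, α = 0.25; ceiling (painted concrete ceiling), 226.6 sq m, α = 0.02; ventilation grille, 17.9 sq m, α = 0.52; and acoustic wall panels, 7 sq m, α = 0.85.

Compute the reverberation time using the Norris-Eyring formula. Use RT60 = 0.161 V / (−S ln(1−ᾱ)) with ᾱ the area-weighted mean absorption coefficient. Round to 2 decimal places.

S = Σ Sᵢ = 732.9 sq m.
Absorption A = 13.5·0.08 + 226.6·0.36 + 220.2·0.04 + 21.1·0.25 + 226.6·0.02 + 17.9·0.52 + 7·0.85 = 116.529 sabins.
ᾱ = 116.529 / 732.9 = 0.1590.
−S·ln(1−ᾱ) = −732.9 × ln(1 − 0.1590) = 126.912.
V = 13.1 × 17.3 × 4.6 = 1042.498 m³.
T = 0.161·V/[−S·ln(1−ᾱ)] = 0.161·1042.498/126.912 = 1.32 s.

1.32 s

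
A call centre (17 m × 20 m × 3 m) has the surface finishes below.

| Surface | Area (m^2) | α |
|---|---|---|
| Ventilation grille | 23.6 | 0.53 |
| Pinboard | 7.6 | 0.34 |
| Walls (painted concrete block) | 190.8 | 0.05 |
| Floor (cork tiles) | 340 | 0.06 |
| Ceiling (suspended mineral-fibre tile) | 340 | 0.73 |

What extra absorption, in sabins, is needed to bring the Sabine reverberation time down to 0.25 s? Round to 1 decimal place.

Summing Sᵢαᵢ: 12.508 + 2.584 + 9.540 + 20.400 + 248.200 → A₁ = 293.232 sabins.
Target A₂ = 0.161·1020/0.25 = 656.880 sabins (V = 1020 m³).
ΔA = A₂ − A₁ = 656.880 − 293.232 = 363.6 sabins.

363.6 sabins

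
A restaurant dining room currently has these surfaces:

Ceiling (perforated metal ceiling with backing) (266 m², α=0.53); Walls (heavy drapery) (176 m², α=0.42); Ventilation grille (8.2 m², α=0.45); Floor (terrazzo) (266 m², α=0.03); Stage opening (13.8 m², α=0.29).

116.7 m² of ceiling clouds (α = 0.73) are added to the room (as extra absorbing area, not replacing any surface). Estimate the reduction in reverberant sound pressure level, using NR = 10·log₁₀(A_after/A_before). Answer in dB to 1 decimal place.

Total absorption A_before = 266×0.53 + 176×0.42 + 8.2×0.45 + 266×0.03 + 13.8×0.29
  = 140.980 + 73.920 + 3.690 + 7.980 + 4.002 = 230.572 m² sabins.
Added absorption = 116.7 × 0.73 = 85.191 sabins.
A_after = 230.572 + 85.191 = 315.763 sabins.
NR = 10·log₁₀(315.763/230.572) = 1.4 dB.

1.4 dB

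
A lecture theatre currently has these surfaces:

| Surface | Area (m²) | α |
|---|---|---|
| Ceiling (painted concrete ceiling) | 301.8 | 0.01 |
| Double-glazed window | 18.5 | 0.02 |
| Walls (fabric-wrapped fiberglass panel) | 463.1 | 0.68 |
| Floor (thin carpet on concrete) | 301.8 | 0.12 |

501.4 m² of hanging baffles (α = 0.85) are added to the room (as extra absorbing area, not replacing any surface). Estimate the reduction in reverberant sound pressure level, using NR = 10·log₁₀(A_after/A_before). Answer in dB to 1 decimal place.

3.4 dB

Equivalent absorption area: A_before = 301.8×0.01 + 18.5×0.02 + 463.1×0.68 + 301.8×0.12 = 354.512 m².
Treatment contributes 501.4·0.85 = 426.190 sabins.
A_after = 354.512 + 426.190 = 780.702 sabins.
Reduction = 10 log₁₀(A_after/A_before) = 10 log₁₀(2.2022) = 3.4 dB.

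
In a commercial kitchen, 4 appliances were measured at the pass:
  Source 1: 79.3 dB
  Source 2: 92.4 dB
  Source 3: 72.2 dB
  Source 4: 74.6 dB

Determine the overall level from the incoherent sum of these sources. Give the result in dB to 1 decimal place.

Σ 10^(Lᵢ/10) = 1.868e+09.
Back to dB: 10·log₁₀ Σ = 92.7 dB.

92.7 dB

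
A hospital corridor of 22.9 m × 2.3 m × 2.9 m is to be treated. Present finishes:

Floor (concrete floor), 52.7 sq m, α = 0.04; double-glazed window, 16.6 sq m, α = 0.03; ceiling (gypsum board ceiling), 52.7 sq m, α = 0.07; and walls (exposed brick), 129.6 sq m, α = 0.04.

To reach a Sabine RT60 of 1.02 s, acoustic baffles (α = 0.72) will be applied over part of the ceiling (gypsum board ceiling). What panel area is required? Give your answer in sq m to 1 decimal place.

19.4

Total absorption A₁ = 52.7×0.04 + 16.6×0.03 + 52.7×0.07 + 129.6×0.04
  = 2.108 + 0.498 + 3.689 + 5.184 = 11.479 sq m sabins.
Required A₂ = 0.161·152.743/1.02 = 24.109 sabins.
ΔA needed = 24.109 − 11.479 = 12.630 sabins.
Each sq m of panel replacing the ceiling (gypsum board ceiling) adds (0.72 − 0.07) = 0.65 sabins.
Panel area = 12.630 / 0.65 = 19.4 sq m.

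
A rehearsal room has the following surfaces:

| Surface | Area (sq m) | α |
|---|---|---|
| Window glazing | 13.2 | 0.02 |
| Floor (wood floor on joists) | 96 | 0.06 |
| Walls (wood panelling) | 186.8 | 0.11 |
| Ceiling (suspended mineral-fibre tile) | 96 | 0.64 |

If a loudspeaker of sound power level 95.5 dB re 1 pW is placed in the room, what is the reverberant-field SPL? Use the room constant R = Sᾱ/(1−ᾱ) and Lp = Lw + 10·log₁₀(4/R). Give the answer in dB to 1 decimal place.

Σ(Sᵢαᵢ) = 13.2×0.02 + 96×0.06 + 186.8×0.11 + 96×0.64 = 88.012; total area S = 392.0 sq m.
ᾱ = 0.2245, so room constant R = A/(1−ᾱ) = 113.491 sq m.
Lp = Lw + 10 log₁₀(4/R) = 95.5 -14.53 = 81.0 dB.

81.0 dB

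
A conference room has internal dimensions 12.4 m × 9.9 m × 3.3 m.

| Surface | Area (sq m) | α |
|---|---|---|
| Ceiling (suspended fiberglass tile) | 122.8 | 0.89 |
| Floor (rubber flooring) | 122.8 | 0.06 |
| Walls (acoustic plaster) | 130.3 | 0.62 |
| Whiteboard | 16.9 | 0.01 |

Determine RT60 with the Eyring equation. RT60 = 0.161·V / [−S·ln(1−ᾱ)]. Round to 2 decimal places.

0.24 s

Total surface area S = 122.8 + 122.8 + 130.3 + 16.9 = 392.8 sq m.
Absorption A = 122.8×0.89 + 122.8×0.06 + 130.3×0.62 + 16.9×0.01 = 197.615 sabins.
Mean coefficient ᾱ = A/S = 0.5031.
Eyring denominator: −S ln(1−ᾱ) = 274.711.
V = 12.4 × 9.9 × 3.3 = 405.108 m³.
RT60 = 0.161 × 405.108 / 274.711 = 0.24 s.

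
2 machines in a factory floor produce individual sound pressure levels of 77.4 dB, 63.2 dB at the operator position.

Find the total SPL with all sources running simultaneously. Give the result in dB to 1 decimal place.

Sum in the linear (power) domain: Σ 10^(Lᵢ/10) = 10^(77.4/10) + 10^(63.2/10) = 5.704e+07.
Combined level = 10 log₁₀(5.704e+07) = 77.6 dB.

77.6 dB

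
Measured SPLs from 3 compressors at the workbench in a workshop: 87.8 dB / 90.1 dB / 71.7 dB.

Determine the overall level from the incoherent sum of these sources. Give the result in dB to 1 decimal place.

Σ 10^(Lᵢ/10) = 1.641e+09.
Combined level = 10 log₁₀(1.641e+09) = 92.2 dB.

92.2 dB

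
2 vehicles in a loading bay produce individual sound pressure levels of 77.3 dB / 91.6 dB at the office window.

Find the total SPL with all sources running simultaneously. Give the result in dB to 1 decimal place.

91.8 dB

Sum in the linear (power) domain: Σ 10^(Lᵢ/10) = 10^(77.3/10) + 10^(91.6/10) = 1.499e+09.
L_total = 10·log₁₀(1.499e+09) = 91.8 dB.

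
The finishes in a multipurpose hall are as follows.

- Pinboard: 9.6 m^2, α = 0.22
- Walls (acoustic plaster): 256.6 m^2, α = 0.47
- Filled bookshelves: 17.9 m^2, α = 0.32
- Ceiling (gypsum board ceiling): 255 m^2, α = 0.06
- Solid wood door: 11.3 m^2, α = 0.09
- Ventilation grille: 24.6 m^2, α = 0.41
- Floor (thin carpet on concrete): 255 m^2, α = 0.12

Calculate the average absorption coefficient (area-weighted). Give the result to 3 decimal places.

Total surface area S = 830.0 m^2.
Weighted sum Σ Sα = 185.445.
ᾱ = A/S = 0.223.

0.223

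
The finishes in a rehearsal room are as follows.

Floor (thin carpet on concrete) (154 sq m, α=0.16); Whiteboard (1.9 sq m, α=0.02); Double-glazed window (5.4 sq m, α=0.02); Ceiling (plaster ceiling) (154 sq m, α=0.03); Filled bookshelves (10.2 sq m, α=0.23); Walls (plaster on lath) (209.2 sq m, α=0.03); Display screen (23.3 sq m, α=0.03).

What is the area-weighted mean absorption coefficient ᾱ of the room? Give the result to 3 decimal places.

0.069

Total surface area S = 558.0 sq m.
Σ(Sᵢαᵢ) = 154·0.16 + 1.9·0.02 + 5.4·0.02 + 154·0.03 + 10.2·0.23 + 209.2·0.03 + 23.3·0.03 = 38.727.
ᾱ = 38.727 / 558.0 = 0.069.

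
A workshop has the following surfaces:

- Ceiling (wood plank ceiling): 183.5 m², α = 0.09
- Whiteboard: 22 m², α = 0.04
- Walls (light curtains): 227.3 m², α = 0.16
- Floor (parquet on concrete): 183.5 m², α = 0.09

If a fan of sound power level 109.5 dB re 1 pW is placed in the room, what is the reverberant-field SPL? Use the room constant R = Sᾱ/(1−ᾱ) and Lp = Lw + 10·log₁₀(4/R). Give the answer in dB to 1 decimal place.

96.5 dB

Σ(Sᵢαᵢ) = 183.5×0.09 + 22×0.04 + 227.3×0.16 + 183.5×0.09 = 70.278; total area S = 616.3 m².
ᾱ = 70.278/616.3 = 0.1140; R = Sᾱ/(1−ᾱ) = 70.278/(1−0.1140) = 79.321 m².
Lp = Lw + 10 log₁₀(4/R) = 109.5 -12.97 = 96.5 dB.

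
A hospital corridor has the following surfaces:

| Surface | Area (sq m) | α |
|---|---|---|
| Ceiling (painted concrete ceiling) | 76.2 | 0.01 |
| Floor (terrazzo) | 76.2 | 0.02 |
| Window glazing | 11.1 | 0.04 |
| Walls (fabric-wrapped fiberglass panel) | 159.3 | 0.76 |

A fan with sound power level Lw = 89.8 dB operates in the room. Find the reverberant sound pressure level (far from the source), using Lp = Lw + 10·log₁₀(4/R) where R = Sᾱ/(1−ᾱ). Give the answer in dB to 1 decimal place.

Σ(Sᵢαᵢ) = 76.2·0.01 + 76.2·0.02 + 11.1·0.04 + 159.3·0.76 = 123.798; total area S = 322.8 sq m.
ᾱ = 123.798/322.8 = 0.3835; R = Sᾱ/(1−ᾱ) = 123.798/(1−0.3835) = 200.808 sq m.
Lp = 89.8 + 10·log₁₀(4/200.808) = 89.8 + (-17.01) = 72.8 dB.

72.8 dB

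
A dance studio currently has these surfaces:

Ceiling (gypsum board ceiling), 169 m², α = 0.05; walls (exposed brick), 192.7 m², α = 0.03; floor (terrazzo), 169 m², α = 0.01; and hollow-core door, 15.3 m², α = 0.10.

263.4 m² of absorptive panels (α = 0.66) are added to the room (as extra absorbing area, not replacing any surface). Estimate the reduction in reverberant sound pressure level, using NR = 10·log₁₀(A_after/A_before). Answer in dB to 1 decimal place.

Total absorption A_before = 169×0.05 + 192.7×0.03 + 169×0.01 + 15.3×0.10
  = 8.450 + 5.781 + 1.690 + 1.530 = 17.451 m² sabins.
Added absorption = 263.4 × 0.66 = 173.844 sabins.
A_after = 17.451 + 173.844 = 191.295 sabins.
Reduction = 10 log₁₀(A_after/A_before) = 10 log₁₀(10.9618) = 10.4 dB.

10.4 dB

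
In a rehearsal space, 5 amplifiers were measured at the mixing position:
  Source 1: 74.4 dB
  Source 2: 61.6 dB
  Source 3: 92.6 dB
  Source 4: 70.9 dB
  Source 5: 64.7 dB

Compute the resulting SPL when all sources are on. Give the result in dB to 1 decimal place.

92.7 dB

Converting to relative power and adding: 10^(74.4/10) + 10^(61.6/10) + 10^(92.6/10) + 10^(70.9/10) + 10^(64.7/10) = 1.864e+09.
L_total = 10·log₁₀(1.864e+09) = 92.7 dB.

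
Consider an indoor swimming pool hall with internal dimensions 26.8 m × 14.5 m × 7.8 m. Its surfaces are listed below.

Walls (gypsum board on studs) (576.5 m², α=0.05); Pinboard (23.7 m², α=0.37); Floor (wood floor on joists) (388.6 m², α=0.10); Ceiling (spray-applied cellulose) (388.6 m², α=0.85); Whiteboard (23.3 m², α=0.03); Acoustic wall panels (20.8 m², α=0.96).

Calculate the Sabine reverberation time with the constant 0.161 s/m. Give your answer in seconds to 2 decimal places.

A = Σ Sᵢαᵢ = 576.5×0.05 + 23.7×0.37 + 388.6×0.10 + 388.6×0.85 + 23.3×0.03 + 20.8×0.96 = 427.431 sabins.
Volume V = 26.8 × 14.5 × 7.8 = 3031.08 m³.
T = 0.161 V/A = 0.161·3031.08/427.431 = 1.14 s.

1.14 s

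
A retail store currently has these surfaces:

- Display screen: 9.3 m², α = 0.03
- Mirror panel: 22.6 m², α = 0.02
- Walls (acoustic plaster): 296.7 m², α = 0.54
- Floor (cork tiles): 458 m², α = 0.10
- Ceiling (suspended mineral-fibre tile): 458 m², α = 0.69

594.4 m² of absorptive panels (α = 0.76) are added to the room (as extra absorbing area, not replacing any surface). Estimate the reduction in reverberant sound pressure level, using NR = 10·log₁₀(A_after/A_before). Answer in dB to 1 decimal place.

Equivalent absorption area: A_before = 9.3*0.03 + 22.6*0.02 + 296.7*0.54 + 458*0.10 + 458*0.69 = 522.769 m².
Treatment contributes 594.4·0.76 = 451.744 sabins.
A_after = 522.769 + 451.744 = 974.513 sabins.
NR = 10·log₁₀(974.513/522.769) = 2.7 dB.

2.7 dB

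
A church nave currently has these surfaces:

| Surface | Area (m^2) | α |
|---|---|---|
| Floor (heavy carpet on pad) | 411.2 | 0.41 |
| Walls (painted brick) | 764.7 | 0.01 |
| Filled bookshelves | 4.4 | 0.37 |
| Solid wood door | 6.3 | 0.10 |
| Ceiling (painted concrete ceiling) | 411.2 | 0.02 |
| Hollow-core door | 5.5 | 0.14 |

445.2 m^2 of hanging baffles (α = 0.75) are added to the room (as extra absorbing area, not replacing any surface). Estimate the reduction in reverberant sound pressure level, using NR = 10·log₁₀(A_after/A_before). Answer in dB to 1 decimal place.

Total absorption A_before = 411.2·0.41 + 764.7·0.01 + 4.4·0.37 + 6.3·0.10 + 411.2·0.02 + 5.5·0.14
  = 168.592 + 7.647 + 1.628 + 0.630 + 8.224 + 0.770 = 187.491 m^2 sabins.
Added absorption = 445.2 × 0.75 = 333.900 sabins.
New total A_after = 521.391 sabins.
Reduction = 10 log₁₀(A_after/A_before) = 10 log₁₀(2.7809) = 4.4 dB.

4.4 dB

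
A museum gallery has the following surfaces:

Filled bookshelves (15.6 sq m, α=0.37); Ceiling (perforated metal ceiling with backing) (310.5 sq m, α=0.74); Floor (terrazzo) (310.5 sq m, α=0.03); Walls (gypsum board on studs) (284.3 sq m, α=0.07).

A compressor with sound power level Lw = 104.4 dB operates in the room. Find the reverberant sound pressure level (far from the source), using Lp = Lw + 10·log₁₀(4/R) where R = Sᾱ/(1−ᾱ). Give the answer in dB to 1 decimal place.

84.7 dB

Σ(Sᵢαᵢ) = 15.6×0.37 + 310.5×0.74 + 310.5×0.03 + 284.3×0.07 = 264.758; total area S = 920.9 sq m.
ᾱ = 264.758/920.9 = 0.2875; R = Sᾱ/(1−ᾱ) = 264.758/(1−0.2875) = 371.590 sq m.
Lp = Lw + 10 log₁₀(4/R) = 104.4 -19.68 = 84.7 dB.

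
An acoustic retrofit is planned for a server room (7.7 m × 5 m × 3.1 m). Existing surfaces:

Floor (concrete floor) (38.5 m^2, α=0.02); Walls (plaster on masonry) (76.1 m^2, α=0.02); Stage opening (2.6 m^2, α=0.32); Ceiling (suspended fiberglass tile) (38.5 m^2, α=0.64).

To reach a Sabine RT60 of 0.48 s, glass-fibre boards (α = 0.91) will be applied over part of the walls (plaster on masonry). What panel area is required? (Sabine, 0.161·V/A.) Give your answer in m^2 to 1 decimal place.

13.8

A₁ = Σ Sᵢαᵢ = 38.5×0.02 + 76.1×0.02 + 2.6×0.32 + 38.5×0.64 = 27.764 sabins.
Required A₂ = 0.161·119.35/0.48 = 40.032 sabins.
Absorption to add: 40.032 − 27.764 = 12.268 sabins.
Net gain per m^2: Δα = 0.91 − 0.02 = 0.89.
Area = ΔA/Δα = 12.268/0.89 = 13.8 m^2.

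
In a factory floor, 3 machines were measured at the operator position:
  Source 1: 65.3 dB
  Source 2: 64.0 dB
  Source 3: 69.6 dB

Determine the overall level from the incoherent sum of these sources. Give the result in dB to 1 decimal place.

71.8 dB

Sum in the linear (power) domain: Σ 10^(Lᵢ/10) = 10^(65.3/10) + 10^(64.0/10) + 10^(69.6/10) = 1.502e+07.
Combined level = 10 log₁₀(1.502e+07) = 71.8 dB.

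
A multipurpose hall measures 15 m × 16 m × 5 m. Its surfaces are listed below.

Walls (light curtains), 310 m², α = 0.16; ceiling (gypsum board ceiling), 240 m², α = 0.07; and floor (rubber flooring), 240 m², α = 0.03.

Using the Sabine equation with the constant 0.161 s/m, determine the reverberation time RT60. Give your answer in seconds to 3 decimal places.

Summing Sᵢαᵢ: 49.600 + 16.800 + 7.200 → A = 73.600 sabins.
Room volume: 1200 m³.
T = 0.161 V/A = 0.161·1200/73.600 = 2.625 s.

2.625 s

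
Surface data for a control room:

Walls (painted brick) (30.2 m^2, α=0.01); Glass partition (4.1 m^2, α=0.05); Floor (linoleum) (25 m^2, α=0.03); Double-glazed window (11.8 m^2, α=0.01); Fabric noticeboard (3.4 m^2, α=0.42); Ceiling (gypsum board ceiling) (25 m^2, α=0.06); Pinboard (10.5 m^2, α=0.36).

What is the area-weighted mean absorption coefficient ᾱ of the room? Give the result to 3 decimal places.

0.073

S = Σ Sᵢ = 30.2 + 4.1 + 25 + 11.8 + 3.4 + 25 + 10.5 = 110.0 m^2.
A = 30.2·0.01 + 4.1·0.05 + 25·0.03 + 11.8·0.01 + 3.4·0.42 + 25·0.06 + 10.5·0.36 = 8.083 sabins.
ᾱ = 8.083 / 110.0 = 0.073.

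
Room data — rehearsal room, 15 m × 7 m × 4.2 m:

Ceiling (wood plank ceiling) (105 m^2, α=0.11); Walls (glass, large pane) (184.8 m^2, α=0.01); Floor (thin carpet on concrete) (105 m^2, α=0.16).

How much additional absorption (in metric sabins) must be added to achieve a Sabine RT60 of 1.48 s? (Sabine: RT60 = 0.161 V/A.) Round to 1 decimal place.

17.8 sabins

A₁ = Σ Sᵢαᵢ = 105*0.11 + 184.8*0.01 + 105*0.16 = 30.198 sabins.
Target A₂ = 0.161·441/1.48 = 47.974 sabins (V = 441 m³).
ΔA = A₂ − A₁ = 47.974 − 30.198 = 17.8 sabins.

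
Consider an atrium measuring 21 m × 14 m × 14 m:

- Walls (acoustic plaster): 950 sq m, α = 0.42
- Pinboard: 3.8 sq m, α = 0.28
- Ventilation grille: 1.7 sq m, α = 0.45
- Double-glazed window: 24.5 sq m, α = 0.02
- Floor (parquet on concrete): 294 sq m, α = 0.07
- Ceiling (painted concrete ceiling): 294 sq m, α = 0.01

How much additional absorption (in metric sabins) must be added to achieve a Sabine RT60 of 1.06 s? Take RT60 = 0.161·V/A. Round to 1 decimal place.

200.3 sabins

A₁ = Σ Sᵢαᵢ = 950×0.42 + 3.8×0.28 + 1.7×0.45 + 24.5×0.02 + 294×0.07 + 294×0.01 = 424.839 sabins.
Target A₂ = 0.161·4116/1.06 = 625.166 sabins (V = 4116 m³).
Additional absorption ΔA = 625.166 − 424.839 = 200.3 sabins.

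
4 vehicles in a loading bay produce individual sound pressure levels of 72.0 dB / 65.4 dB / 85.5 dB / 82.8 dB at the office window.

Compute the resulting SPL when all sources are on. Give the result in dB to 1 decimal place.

87.5 dB

Sum in the linear (power) domain: Σ 10^(Lᵢ/10) = 10^(72.0/10) + 10^(65.4/10) + 10^(85.5/10) + 10^(82.8/10) = 5.647e+08.
L_total = 10·log₁₀(5.647e+08) = 87.5 dB.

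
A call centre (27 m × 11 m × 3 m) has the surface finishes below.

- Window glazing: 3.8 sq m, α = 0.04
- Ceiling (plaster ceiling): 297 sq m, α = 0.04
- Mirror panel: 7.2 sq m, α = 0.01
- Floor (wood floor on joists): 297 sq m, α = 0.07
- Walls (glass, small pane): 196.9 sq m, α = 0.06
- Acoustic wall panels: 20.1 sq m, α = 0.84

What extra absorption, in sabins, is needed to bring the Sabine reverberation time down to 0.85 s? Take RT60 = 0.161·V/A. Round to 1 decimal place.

A₁ = Σ Sᵢαᵢ = 3.8×0.04 + 297×0.04 + 7.2×0.01 + 297×0.07 + 196.9×0.06 + 20.1×0.84 = 61.592 sabins.
For T = 0.85 s, need A₂ = 0.161·V/T = 0.161·891/0.85 = 168.766 sabins.
Shortfall: 168.766 − 61.592 = 107.2 sabins.

107.2 sabins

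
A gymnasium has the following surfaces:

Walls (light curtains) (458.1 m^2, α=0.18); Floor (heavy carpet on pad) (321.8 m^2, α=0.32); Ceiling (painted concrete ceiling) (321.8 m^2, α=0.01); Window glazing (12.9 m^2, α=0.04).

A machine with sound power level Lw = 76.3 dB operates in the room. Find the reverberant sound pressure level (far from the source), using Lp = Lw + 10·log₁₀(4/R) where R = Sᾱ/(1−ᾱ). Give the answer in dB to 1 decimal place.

A = 189.168 sabins; S = 1114.6 m^2.
ᾱ = 0.1697, so room constant R = A/(1−ᾱ) = 227.831 m^2.
Lp = 76.3 + 10·log₁₀(4/227.831) = 76.3 + (-17.56) = 58.7 dB.

58.7 dB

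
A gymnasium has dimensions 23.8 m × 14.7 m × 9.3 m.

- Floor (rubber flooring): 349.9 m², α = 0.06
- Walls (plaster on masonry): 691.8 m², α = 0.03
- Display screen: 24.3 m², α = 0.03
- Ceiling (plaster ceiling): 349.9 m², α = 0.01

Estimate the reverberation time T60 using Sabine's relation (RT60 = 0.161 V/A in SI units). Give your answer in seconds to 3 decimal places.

Equivalent absorption area: A = 349.9·0.06 + 691.8·0.03 + 24.3·0.03 + 349.9·0.01 = 45.976 m².
V = 23.8·14.7·9.3 = 3253.698 m³.
RT60 = 0.161 · V / A = 0.161 × 3253.698 / 45.976 = 11.394 s.

11.394 sec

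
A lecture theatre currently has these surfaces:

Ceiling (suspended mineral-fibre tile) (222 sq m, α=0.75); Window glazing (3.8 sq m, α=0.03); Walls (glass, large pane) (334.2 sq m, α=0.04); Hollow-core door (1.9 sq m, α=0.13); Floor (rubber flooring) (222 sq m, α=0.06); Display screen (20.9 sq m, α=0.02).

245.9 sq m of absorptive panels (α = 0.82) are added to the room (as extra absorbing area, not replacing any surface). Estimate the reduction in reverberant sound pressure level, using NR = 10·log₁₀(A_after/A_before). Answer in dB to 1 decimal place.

Equivalent absorption area: A_before = 222×0.75 + 3.8×0.03 + 334.2×0.04 + 1.9×0.13 + 222×0.06 + 20.9×0.02 = 193.967 sq m.
Treatment contributes 245.9·0.82 = 201.638 sabins.
New total A_after = 395.605 sabins.
Reduction = 10 log₁₀(A_after/A_before) = 10 log₁₀(2.0395) = 3.1 dB.

3.1 dB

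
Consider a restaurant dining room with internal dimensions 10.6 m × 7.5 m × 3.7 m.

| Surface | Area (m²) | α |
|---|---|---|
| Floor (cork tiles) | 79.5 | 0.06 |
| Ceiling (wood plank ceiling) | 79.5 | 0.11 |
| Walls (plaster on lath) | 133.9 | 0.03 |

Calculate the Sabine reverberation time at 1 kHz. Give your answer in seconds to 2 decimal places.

2.70 sec

Equivalent absorption area: A = 79.5×0.06 + 79.5×0.11 + 133.9×0.03 = 17.532 m².
Room volume: 294.15 m³.
RT60 = 0.161 · V / A = 0.161 × 294.15 / 17.532 = 2.70 s.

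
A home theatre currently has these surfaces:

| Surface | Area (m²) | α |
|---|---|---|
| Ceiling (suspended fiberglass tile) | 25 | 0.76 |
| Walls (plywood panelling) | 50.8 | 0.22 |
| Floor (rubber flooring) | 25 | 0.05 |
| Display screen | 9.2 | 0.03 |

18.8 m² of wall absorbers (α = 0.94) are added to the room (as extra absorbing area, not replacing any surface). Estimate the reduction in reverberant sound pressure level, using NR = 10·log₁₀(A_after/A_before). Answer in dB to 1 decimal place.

1.9 dB

A_before = Σ Sᵢαᵢ = 25·0.76 + 50.8·0.22 + 25·0.05 + 9.2·0.03 = 31.702 sabins.
Treatment contributes 18.8·0.94 = 17.672 sabins.
New total A_after = 49.374 sabins.
NR = 10·log₁₀(49.374/31.702) = 1.9 dB.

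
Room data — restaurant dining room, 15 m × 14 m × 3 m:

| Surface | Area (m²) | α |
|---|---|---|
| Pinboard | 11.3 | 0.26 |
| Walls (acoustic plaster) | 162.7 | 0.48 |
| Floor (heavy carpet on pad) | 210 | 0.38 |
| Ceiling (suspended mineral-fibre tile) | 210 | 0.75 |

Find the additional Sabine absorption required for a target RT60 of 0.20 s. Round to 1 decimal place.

Equivalent absorption area: A₁ = 11.3*0.26 + 162.7*0.48 + 210*0.38 + 210*0.75 = 318.334 m².
For T = 0.20 s, need A₂ = 0.161·V/T = 0.161·630/0.20 = 507.150 sabins.
Shortfall: 507.150 − 318.334 = 188.8 sabins.

188.8 sabins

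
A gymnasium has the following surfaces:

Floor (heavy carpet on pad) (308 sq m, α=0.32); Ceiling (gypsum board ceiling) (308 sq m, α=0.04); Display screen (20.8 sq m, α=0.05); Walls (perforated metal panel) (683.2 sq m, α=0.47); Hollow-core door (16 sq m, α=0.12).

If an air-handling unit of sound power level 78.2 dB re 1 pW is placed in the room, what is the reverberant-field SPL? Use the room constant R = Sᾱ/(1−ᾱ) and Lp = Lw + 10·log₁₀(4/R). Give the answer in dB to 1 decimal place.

56.1 dB

Σ(Sᵢαᵢ) = 308×0.32 + 308×0.04 + 20.8×0.05 + 683.2×0.47 + 16×0.12 = 434.944; total area S = 1336.0 sq m.
ᾱ = 434.944/1336.0 = 0.3256; R = Sᾱ/(1−ᾱ) = 434.944/(1−0.3256) = 644.935 sq m.
Lp = Lw + 10 log₁₀(4/R) = 78.2 -22.07 = 56.1 dB.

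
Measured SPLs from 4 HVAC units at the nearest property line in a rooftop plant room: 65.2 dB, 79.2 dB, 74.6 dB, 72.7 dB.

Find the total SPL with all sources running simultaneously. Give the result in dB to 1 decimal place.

81.3 dB

Σ 10^(Lᵢ/10) = 1.339e+08.
Combined level = 10 log₁₀(1.339e+08) = 81.3 dB.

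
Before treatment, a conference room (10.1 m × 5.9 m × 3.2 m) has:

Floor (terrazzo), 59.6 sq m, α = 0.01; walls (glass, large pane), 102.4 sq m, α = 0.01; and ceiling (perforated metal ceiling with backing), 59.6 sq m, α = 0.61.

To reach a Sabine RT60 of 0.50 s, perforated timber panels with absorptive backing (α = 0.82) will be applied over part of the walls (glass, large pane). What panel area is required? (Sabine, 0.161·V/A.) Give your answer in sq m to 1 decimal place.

28.9

Equivalent absorption area: A₁ = 59.6*0.01 + 102.4*0.01 + 59.6*0.61 = 37.976 sq m.
V = 190.688 m³. Target absorption A₂ = 0.161 × 190.688 / 0.50 = 61.402 sabins.
Absorption to add: 61.402 − 37.976 = 23.426 sabins.
Net gain per sq m: Δα = 0.82 − 0.01 = 0.81.
Panel area = 23.426 / 0.81 = 28.9 sq m.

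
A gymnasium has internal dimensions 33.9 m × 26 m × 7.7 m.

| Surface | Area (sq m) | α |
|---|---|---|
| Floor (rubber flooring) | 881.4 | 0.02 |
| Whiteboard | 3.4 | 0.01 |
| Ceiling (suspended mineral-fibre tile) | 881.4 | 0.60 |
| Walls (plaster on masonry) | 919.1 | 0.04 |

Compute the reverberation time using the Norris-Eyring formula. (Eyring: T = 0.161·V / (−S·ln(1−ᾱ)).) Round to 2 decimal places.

S = Σ Sᵢ = 2685.3 sq m.
Σ(Sᵢαᵢ) = 881.4×0.02 + 3.4×0.01 + 881.4×0.60 + 919.1×0.04 = 583.266.
Mean coefficient ᾱ = A/S = 0.2172.
Eyring denominator: −S ln(1−ᾱ) = 657.571.
V = 33.9 × 26 × 7.7 = 6786.78 m³.
RT60 = 0.161 × 6786.78 / 657.571 = 1.66 s.

1.66 s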